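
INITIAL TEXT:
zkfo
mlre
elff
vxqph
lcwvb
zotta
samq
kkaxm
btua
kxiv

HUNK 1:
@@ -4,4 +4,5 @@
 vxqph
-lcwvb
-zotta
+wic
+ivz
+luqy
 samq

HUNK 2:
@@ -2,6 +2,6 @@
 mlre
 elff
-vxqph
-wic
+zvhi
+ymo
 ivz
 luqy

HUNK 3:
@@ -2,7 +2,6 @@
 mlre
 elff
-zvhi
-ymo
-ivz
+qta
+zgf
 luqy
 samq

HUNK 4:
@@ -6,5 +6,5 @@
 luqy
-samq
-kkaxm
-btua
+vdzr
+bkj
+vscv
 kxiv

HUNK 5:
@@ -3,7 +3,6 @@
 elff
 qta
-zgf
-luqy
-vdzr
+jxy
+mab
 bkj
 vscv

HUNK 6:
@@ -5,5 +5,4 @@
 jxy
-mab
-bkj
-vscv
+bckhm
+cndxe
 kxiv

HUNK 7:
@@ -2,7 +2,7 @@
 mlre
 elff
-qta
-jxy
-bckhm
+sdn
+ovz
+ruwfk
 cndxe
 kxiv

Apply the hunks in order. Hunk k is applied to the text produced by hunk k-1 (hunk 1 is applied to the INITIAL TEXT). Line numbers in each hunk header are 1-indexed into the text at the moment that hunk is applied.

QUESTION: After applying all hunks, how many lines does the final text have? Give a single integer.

Answer: 8

Derivation:
Hunk 1: at line 4 remove [lcwvb,zotta] add [wic,ivz,luqy] -> 11 lines: zkfo mlre elff vxqph wic ivz luqy samq kkaxm btua kxiv
Hunk 2: at line 2 remove [vxqph,wic] add [zvhi,ymo] -> 11 lines: zkfo mlre elff zvhi ymo ivz luqy samq kkaxm btua kxiv
Hunk 3: at line 2 remove [zvhi,ymo,ivz] add [qta,zgf] -> 10 lines: zkfo mlre elff qta zgf luqy samq kkaxm btua kxiv
Hunk 4: at line 6 remove [samq,kkaxm,btua] add [vdzr,bkj,vscv] -> 10 lines: zkfo mlre elff qta zgf luqy vdzr bkj vscv kxiv
Hunk 5: at line 3 remove [zgf,luqy,vdzr] add [jxy,mab] -> 9 lines: zkfo mlre elff qta jxy mab bkj vscv kxiv
Hunk 6: at line 5 remove [mab,bkj,vscv] add [bckhm,cndxe] -> 8 lines: zkfo mlre elff qta jxy bckhm cndxe kxiv
Hunk 7: at line 2 remove [qta,jxy,bckhm] add [sdn,ovz,ruwfk] -> 8 lines: zkfo mlre elff sdn ovz ruwfk cndxe kxiv
Final line count: 8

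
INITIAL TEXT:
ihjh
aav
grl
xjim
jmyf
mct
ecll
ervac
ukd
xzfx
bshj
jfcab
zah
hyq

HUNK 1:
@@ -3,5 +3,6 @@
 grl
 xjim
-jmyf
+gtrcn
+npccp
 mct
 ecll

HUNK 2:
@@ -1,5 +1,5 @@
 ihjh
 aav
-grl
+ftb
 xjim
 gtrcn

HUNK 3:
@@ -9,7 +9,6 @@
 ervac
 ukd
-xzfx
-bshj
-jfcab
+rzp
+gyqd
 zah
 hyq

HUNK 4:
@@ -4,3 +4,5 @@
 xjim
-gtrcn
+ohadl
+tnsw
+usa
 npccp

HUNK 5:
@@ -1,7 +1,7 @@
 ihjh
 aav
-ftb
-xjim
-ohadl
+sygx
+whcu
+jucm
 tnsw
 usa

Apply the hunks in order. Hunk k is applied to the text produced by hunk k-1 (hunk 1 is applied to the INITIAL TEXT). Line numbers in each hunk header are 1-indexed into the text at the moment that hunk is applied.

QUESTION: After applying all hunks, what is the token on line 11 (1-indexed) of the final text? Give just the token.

Hunk 1: at line 3 remove [jmyf] add [gtrcn,npccp] -> 15 lines: ihjh aav grl xjim gtrcn npccp mct ecll ervac ukd xzfx bshj jfcab zah hyq
Hunk 2: at line 1 remove [grl] add [ftb] -> 15 lines: ihjh aav ftb xjim gtrcn npccp mct ecll ervac ukd xzfx bshj jfcab zah hyq
Hunk 3: at line 9 remove [xzfx,bshj,jfcab] add [rzp,gyqd] -> 14 lines: ihjh aav ftb xjim gtrcn npccp mct ecll ervac ukd rzp gyqd zah hyq
Hunk 4: at line 4 remove [gtrcn] add [ohadl,tnsw,usa] -> 16 lines: ihjh aav ftb xjim ohadl tnsw usa npccp mct ecll ervac ukd rzp gyqd zah hyq
Hunk 5: at line 1 remove [ftb,xjim,ohadl] add [sygx,whcu,jucm] -> 16 lines: ihjh aav sygx whcu jucm tnsw usa npccp mct ecll ervac ukd rzp gyqd zah hyq
Final line 11: ervac

Answer: ervac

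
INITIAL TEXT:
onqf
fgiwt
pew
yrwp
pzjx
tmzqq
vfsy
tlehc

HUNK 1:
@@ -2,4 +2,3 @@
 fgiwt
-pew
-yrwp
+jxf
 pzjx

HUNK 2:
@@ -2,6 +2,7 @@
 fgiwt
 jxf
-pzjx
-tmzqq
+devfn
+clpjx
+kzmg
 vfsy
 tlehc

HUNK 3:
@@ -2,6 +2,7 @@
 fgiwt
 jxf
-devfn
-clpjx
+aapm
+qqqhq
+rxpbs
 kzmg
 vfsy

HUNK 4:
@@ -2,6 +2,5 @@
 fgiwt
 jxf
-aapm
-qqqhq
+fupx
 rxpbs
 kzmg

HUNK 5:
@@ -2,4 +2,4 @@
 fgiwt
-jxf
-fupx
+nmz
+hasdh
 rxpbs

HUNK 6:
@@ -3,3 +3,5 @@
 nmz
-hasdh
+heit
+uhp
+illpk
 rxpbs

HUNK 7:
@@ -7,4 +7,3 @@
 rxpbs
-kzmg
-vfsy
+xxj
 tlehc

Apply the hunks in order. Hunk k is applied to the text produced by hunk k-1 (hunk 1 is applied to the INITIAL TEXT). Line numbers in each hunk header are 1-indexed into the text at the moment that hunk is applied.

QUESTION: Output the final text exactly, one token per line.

Hunk 1: at line 2 remove [pew,yrwp] add [jxf] -> 7 lines: onqf fgiwt jxf pzjx tmzqq vfsy tlehc
Hunk 2: at line 2 remove [pzjx,tmzqq] add [devfn,clpjx,kzmg] -> 8 lines: onqf fgiwt jxf devfn clpjx kzmg vfsy tlehc
Hunk 3: at line 2 remove [devfn,clpjx] add [aapm,qqqhq,rxpbs] -> 9 lines: onqf fgiwt jxf aapm qqqhq rxpbs kzmg vfsy tlehc
Hunk 4: at line 2 remove [aapm,qqqhq] add [fupx] -> 8 lines: onqf fgiwt jxf fupx rxpbs kzmg vfsy tlehc
Hunk 5: at line 2 remove [jxf,fupx] add [nmz,hasdh] -> 8 lines: onqf fgiwt nmz hasdh rxpbs kzmg vfsy tlehc
Hunk 6: at line 3 remove [hasdh] add [heit,uhp,illpk] -> 10 lines: onqf fgiwt nmz heit uhp illpk rxpbs kzmg vfsy tlehc
Hunk 7: at line 7 remove [kzmg,vfsy] add [xxj] -> 9 lines: onqf fgiwt nmz heit uhp illpk rxpbs xxj tlehc

Answer: onqf
fgiwt
nmz
heit
uhp
illpk
rxpbs
xxj
tlehc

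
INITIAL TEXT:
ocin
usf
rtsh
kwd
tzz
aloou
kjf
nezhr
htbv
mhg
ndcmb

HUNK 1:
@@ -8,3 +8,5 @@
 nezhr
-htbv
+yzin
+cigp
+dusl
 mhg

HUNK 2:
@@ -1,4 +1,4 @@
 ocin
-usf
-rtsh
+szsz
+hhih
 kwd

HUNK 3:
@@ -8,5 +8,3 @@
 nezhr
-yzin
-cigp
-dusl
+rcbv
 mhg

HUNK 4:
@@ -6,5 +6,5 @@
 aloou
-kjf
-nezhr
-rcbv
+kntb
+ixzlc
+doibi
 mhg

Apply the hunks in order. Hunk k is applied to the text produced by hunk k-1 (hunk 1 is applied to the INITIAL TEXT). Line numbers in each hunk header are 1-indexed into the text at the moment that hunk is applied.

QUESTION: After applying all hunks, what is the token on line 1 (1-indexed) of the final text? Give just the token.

Hunk 1: at line 8 remove [htbv] add [yzin,cigp,dusl] -> 13 lines: ocin usf rtsh kwd tzz aloou kjf nezhr yzin cigp dusl mhg ndcmb
Hunk 2: at line 1 remove [usf,rtsh] add [szsz,hhih] -> 13 lines: ocin szsz hhih kwd tzz aloou kjf nezhr yzin cigp dusl mhg ndcmb
Hunk 3: at line 8 remove [yzin,cigp,dusl] add [rcbv] -> 11 lines: ocin szsz hhih kwd tzz aloou kjf nezhr rcbv mhg ndcmb
Hunk 4: at line 6 remove [kjf,nezhr,rcbv] add [kntb,ixzlc,doibi] -> 11 lines: ocin szsz hhih kwd tzz aloou kntb ixzlc doibi mhg ndcmb
Final line 1: ocin

Answer: ocin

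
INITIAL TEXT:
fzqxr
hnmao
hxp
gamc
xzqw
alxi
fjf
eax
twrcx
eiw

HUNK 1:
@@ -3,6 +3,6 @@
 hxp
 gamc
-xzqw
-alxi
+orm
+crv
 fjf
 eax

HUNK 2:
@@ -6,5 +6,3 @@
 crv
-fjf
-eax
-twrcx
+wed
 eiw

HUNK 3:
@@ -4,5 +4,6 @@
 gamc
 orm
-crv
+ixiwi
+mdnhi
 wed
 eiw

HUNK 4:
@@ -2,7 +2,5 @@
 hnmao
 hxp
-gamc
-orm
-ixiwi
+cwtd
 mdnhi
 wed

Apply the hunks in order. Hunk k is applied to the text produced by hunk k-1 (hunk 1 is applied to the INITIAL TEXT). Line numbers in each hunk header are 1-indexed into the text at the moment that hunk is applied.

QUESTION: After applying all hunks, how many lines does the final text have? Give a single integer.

Answer: 7

Derivation:
Hunk 1: at line 3 remove [xzqw,alxi] add [orm,crv] -> 10 lines: fzqxr hnmao hxp gamc orm crv fjf eax twrcx eiw
Hunk 2: at line 6 remove [fjf,eax,twrcx] add [wed] -> 8 lines: fzqxr hnmao hxp gamc orm crv wed eiw
Hunk 3: at line 4 remove [crv] add [ixiwi,mdnhi] -> 9 lines: fzqxr hnmao hxp gamc orm ixiwi mdnhi wed eiw
Hunk 4: at line 2 remove [gamc,orm,ixiwi] add [cwtd] -> 7 lines: fzqxr hnmao hxp cwtd mdnhi wed eiw
Final line count: 7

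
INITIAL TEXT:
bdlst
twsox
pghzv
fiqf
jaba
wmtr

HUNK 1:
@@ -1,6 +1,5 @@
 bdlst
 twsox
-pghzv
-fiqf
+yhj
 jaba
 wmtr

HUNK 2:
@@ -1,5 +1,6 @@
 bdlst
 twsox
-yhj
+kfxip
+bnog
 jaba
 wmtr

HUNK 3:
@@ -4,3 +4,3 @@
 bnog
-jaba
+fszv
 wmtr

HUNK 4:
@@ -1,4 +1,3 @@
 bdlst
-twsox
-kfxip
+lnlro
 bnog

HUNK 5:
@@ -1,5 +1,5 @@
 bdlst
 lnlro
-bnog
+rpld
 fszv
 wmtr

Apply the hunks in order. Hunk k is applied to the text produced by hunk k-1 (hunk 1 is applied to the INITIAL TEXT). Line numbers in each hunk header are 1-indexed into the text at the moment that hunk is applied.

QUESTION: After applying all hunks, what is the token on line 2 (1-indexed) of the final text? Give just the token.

Hunk 1: at line 1 remove [pghzv,fiqf] add [yhj] -> 5 lines: bdlst twsox yhj jaba wmtr
Hunk 2: at line 1 remove [yhj] add [kfxip,bnog] -> 6 lines: bdlst twsox kfxip bnog jaba wmtr
Hunk 3: at line 4 remove [jaba] add [fszv] -> 6 lines: bdlst twsox kfxip bnog fszv wmtr
Hunk 4: at line 1 remove [twsox,kfxip] add [lnlro] -> 5 lines: bdlst lnlro bnog fszv wmtr
Hunk 5: at line 1 remove [bnog] add [rpld] -> 5 lines: bdlst lnlro rpld fszv wmtr
Final line 2: lnlro

Answer: lnlro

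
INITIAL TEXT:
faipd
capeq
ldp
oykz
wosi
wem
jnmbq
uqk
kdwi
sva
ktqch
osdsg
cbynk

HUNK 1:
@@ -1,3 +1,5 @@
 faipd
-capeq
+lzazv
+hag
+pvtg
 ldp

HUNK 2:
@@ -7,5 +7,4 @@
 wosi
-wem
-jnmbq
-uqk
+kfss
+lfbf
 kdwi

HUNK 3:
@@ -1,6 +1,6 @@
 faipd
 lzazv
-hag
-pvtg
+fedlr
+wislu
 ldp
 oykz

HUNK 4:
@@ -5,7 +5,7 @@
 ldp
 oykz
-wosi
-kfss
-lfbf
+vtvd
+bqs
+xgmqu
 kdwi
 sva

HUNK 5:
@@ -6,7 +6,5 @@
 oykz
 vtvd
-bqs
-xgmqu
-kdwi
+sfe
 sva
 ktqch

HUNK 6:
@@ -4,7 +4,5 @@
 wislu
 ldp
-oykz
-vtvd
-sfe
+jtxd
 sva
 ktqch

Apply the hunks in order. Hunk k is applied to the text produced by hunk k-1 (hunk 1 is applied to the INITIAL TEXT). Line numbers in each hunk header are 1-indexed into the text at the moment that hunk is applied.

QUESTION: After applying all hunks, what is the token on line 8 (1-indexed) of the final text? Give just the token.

Hunk 1: at line 1 remove [capeq] add [lzazv,hag,pvtg] -> 15 lines: faipd lzazv hag pvtg ldp oykz wosi wem jnmbq uqk kdwi sva ktqch osdsg cbynk
Hunk 2: at line 7 remove [wem,jnmbq,uqk] add [kfss,lfbf] -> 14 lines: faipd lzazv hag pvtg ldp oykz wosi kfss lfbf kdwi sva ktqch osdsg cbynk
Hunk 3: at line 1 remove [hag,pvtg] add [fedlr,wislu] -> 14 lines: faipd lzazv fedlr wislu ldp oykz wosi kfss lfbf kdwi sva ktqch osdsg cbynk
Hunk 4: at line 5 remove [wosi,kfss,lfbf] add [vtvd,bqs,xgmqu] -> 14 lines: faipd lzazv fedlr wislu ldp oykz vtvd bqs xgmqu kdwi sva ktqch osdsg cbynk
Hunk 5: at line 6 remove [bqs,xgmqu,kdwi] add [sfe] -> 12 lines: faipd lzazv fedlr wislu ldp oykz vtvd sfe sva ktqch osdsg cbynk
Hunk 6: at line 4 remove [oykz,vtvd,sfe] add [jtxd] -> 10 lines: faipd lzazv fedlr wislu ldp jtxd sva ktqch osdsg cbynk
Final line 8: ktqch

Answer: ktqch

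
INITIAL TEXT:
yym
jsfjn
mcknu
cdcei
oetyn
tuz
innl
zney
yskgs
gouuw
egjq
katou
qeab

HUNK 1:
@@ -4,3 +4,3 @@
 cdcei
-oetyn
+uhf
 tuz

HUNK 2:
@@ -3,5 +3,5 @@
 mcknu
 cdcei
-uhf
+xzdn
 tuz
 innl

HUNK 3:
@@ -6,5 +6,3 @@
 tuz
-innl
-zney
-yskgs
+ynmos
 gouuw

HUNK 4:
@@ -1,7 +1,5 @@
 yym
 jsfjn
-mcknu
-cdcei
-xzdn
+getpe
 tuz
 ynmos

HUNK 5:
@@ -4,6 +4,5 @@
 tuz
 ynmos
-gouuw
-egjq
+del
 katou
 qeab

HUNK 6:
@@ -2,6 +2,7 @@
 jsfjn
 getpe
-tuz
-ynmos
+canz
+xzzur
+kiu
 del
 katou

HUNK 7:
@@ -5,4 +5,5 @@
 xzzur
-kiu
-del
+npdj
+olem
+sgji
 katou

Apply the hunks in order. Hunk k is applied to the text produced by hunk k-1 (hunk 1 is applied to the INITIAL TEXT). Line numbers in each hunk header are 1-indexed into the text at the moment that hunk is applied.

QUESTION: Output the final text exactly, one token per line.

Hunk 1: at line 4 remove [oetyn] add [uhf] -> 13 lines: yym jsfjn mcknu cdcei uhf tuz innl zney yskgs gouuw egjq katou qeab
Hunk 2: at line 3 remove [uhf] add [xzdn] -> 13 lines: yym jsfjn mcknu cdcei xzdn tuz innl zney yskgs gouuw egjq katou qeab
Hunk 3: at line 6 remove [innl,zney,yskgs] add [ynmos] -> 11 lines: yym jsfjn mcknu cdcei xzdn tuz ynmos gouuw egjq katou qeab
Hunk 4: at line 1 remove [mcknu,cdcei,xzdn] add [getpe] -> 9 lines: yym jsfjn getpe tuz ynmos gouuw egjq katou qeab
Hunk 5: at line 4 remove [gouuw,egjq] add [del] -> 8 lines: yym jsfjn getpe tuz ynmos del katou qeab
Hunk 6: at line 2 remove [tuz,ynmos] add [canz,xzzur,kiu] -> 9 lines: yym jsfjn getpe canz xzzur kiu del katou qeab
Hunk 7: at line 5 remove [kiu,del] add [npdj,olem,sgji] -> 10 lines: yym jsfjn getpe canz xzzur npdj olem sgji katou qeab

Answer: yym
jsfjn
getpe
canz
xzzur
npdj
olem
sgji
katou
qeab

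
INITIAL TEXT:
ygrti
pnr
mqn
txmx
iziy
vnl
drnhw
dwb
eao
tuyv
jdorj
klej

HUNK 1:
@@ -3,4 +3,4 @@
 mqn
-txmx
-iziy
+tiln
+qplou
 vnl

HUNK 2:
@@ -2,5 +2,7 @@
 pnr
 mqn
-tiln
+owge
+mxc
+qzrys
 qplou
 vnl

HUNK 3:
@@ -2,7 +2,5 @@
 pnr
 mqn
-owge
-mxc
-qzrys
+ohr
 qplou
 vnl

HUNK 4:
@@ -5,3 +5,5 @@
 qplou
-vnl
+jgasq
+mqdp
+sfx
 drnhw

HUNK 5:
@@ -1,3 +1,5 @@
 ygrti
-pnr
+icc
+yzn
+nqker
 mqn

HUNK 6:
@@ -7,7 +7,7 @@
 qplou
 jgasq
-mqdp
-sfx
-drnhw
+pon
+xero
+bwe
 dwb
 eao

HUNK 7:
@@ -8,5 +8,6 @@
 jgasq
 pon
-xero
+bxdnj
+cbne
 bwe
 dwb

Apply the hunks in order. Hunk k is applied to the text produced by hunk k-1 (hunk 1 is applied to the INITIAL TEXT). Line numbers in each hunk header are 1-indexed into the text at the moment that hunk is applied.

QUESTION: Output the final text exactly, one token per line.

Answer: ygrti
icc
yzn
nqker
mqn
ohr
qplou
jgasq
pon
bxdnj
cbne
bwe
dwb
eao
tuyv
jdorj
klej

Derivation:
Hunk 1: at line 3 remove [txmx,iziy] add [tiln,qplou] -> 12 lines: ygrti pnr mqn tiln qplou vnl drnhw dwb eao tuyv jdorj klej
Hunk 2: at line 2 remove [tiln] add [owge,mxc,qzrys] -> 14 lines: ygrti pnr mqn owge mxc qzrys qplou vnl drnhw dwb eao tuyv jdorj klej
Hunk 3: at line 2 remove [owge,mxc,qzrys] add [ohr] -> 12 lines: ygrti pnr mqn ohr qplou vnl drnhw dwb eao tuyv jdorj klej
Hunk 4: at line 5 remove [vnl] add [jgasq,mqdp,sfx] -> 14 lines: ygrti pnr mqn ohr qplou jgasq mqdp sfx drnhw dwb eao tuyv jdorj klej
Hunk 5: at line 1 remove [pnr] add [icc,yzn,nqker] -> 16 lines: ygrti icc yzn nqker mqn ohr qplou jgasq mqdp sfx drnhw dwb eao tuyv jdorj klej
Hunk 6: at line 7 remove [mqdp,sfx,drnhw] add [pon,xero,bwe] -> 16 lines: ygrti icc yzn nqker mqn ohr qplou jgasq pon xero bwe dwb eao tuyv jdorj klej
Hunk 7: at line 8 remove [xero] add [bxdnj,cbne] -> 17 lines: ygrti icc yzn nqker mqn ohr qplou jgasq pon bxdnj cbne bwe dwb eao tuyv jdorj klej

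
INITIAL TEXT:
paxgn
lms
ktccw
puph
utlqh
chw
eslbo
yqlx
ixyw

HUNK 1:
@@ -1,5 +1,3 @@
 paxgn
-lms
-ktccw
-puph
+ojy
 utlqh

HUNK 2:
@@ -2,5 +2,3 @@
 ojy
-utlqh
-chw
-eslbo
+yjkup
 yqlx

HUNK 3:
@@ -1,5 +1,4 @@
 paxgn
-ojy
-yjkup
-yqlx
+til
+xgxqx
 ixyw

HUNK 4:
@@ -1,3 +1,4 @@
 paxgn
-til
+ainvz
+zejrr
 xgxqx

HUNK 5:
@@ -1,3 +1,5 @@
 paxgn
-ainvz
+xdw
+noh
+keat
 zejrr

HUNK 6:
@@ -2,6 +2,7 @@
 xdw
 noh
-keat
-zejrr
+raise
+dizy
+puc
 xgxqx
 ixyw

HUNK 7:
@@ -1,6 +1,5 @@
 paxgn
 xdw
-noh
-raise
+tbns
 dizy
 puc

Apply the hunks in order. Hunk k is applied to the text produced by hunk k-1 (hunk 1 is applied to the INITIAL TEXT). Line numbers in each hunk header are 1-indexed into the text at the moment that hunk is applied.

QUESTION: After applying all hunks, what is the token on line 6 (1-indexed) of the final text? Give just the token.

Hunk 1: at line 1 remove [lms,ktccw,puph] add [ojy] -> 7 lines: paxgn ojy utlqh chw eslbo yqlx ixyw
Hunk 2: at line 2 remove [utlqh,chw,eslbo] add [yjkup] -> 5 lines: paxgn ojy yjkup yqlx ixyw
Hunk 3: at line 1 remove [ojy,yjkup,yqlx] add [til,xgxqx] -> 4 lines: paxgn til xgxqx ixyw
Hunk 4: at line 1 remove [til] add [ainvz,zejrr] -> 5 lines: paxgn ainvz zejrr xgxqx ixyw
Hunk 5: at line 1 remove [ainvz] add [xdw,noh,keat] -> 7 lines: paxgn xdw noh keat zejrr xgxqx ixyw
Hunk 6: at line 2 remove [keat,zejrr] add [raise,dizy,puc] -> 8 lines: paxgn xdw noh raise dizy puc xgxqx ixyw
Hunk 7: at line 1 remove [noh,raise] add [tbns] -> 7 lines: paxgn xdw tbns dizy puc xgxqx ixyw
Final line 6: xgxqx

Answer: xgxqx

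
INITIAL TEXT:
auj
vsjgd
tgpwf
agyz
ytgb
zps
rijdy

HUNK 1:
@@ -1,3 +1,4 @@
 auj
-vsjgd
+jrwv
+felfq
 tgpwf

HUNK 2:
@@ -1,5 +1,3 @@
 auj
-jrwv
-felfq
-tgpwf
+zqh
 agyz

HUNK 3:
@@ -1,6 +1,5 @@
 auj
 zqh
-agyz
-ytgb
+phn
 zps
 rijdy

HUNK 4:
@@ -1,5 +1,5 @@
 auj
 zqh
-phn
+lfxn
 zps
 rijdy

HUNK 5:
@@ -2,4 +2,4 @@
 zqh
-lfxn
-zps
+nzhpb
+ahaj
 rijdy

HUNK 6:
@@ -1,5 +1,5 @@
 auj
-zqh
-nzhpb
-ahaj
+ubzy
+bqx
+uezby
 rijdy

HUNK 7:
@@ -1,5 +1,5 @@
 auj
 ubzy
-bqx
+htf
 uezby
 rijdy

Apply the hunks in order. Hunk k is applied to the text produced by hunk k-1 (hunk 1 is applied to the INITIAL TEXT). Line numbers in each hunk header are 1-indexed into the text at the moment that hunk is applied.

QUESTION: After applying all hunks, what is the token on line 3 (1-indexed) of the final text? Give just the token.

Answer: htf

Derivation:
Hunk 1: at line 1 remove [vsjgd] add [jrwv,felfq] -> 8 lines: auj jrwv felfq tgpwf agyz ytgb zps rijdy
Hunk 2: at line 1 remove [jrwv,felfq,tgpwf] add [zqh] -> 6 lines: auj zqh agyz ytgb zps rijdy
Hunk 3: at line 1 remove [agyz,ytgb] add [phn] -> 5 lines: auj zqh phn zps rijdy
Hunk 4: at line 1 remove [phn] add [lfxn] -> 5 lines: auj zqh lfxn zps rijdy
Hunk 5: at line 2 remove [lfxn,zps] add [nzhpb,ahaj] -> 5 lines: auj zqh nzhpb ahaj rijdy
Hunk 6: at line 1 remove [zqh,nzhpb,ahaj] add [ubzy,bqx,uezby] -> 5 lines: auj ubzy bqx uezby rijdy
Hunk 7: at line 1 remove [bqx] add [htf] -> 5 lines: auj ubzy htf uezby rijdy
Final line 3: htf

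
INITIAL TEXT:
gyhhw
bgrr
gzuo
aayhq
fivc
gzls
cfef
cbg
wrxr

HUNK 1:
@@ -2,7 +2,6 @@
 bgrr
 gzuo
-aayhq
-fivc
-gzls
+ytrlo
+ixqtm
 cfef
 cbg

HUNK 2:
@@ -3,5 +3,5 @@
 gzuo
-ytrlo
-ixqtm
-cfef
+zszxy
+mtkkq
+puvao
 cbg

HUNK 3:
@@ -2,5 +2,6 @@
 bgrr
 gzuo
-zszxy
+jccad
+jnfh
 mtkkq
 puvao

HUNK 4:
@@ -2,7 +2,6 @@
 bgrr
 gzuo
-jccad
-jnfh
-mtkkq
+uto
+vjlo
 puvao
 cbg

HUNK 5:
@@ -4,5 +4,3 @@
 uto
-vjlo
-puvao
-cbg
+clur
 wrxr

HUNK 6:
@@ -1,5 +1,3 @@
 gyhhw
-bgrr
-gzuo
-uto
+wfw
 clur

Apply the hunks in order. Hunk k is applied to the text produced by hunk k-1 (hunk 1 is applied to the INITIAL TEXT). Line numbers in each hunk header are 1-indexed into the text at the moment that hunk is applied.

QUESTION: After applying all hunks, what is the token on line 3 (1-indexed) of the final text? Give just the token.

Hunk 1: at line 2 remove [aayhq,fivc,gzls] add [ytrlo,ixqtm] -> 8 lines: gyhhw bgrr gzuo ytrlo ixqtm cfef cbg wrxr
Hunk 2: at line 3 remove [ytrlo,ixqtm,cfef] add [zszxy,mtkkq,puvao] -> 8 lines: gyhhw bgrr gzuo zszxy mtkkq puvao cbg wrxr
Hunk 3: at line 2 remove [zszxy] add [jccad,jnfh] -> 9 lines: gyhhw bgrr gzuo jccad jnfh mtkkq puvao cbg wrxr
Hunk 4: at line 2 remove [jccad,jnfh,mtkkq] add [uto,vjlo] -> 8 lines: gyhhw bgrr gzuo uto vjlo puvao cbg wrxr
Hunk 5: at line 4 remove [vjlo,puvao,cbg] add [clur] -> 6 lines: gyhhw bgrr gzuo uto clur wrxr
Hunk 6: at line 1 remove [bgrr,gzuo,uto] add [wfw] -> 4 lines: gyhhw wfw clur wrxr
Final line 3: clur

Answer: clur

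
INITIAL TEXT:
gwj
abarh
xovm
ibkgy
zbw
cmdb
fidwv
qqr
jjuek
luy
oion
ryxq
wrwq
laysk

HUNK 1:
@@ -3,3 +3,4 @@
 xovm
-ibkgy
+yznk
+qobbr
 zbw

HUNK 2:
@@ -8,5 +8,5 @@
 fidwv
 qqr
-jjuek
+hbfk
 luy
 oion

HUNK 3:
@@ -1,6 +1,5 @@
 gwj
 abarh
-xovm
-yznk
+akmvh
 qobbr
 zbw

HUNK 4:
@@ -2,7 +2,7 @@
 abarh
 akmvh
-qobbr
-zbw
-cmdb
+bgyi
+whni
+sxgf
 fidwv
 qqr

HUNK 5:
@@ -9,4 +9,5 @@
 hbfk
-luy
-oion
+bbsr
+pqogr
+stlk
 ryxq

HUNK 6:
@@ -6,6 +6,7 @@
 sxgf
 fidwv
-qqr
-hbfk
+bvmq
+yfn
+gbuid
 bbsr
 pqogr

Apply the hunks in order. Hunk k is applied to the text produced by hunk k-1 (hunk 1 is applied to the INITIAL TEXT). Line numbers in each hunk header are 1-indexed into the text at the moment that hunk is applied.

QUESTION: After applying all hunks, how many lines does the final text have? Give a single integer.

Hunk 1: at line 3 remove [ibkgy] add [yznk,qobbr] -> 15 lines: gwj abarh xovm yznk qobbr zbw cmdb fidwv qqr jjuek luy oion ryxq wrwq laysk
Hunk 2: at line 8 remove [jjuek] add [hbfk] -> 15 lines: gwj abarh xovm yznk qobbr zbw cmdb fidwv qqr hbfk luy oion ryxq wrwq laysk
Hunk 3: at line 1 remove [xovm,yznk] add [akmvh] -> 14 lines: gwj abarh akmvh qobbr zbw cmdb fidwv qqr hbfk luy oion ryxq wrwq laysk
Hunk 4: at line 2 remove [qobbr,zbw,cmdb] add [bgyi,whni,sxgf] -> 14 lines: gwj abarh akmvh bgyi whni sxgf fidwv qqr hbfk luy oion ryxq wrwq laysk
Hunk 5: at line 9 remove [luy,oion] add [bbsr,pqogr,stlk] -> 15 lines: gwj abarh akmvh bgyi whni sxgf fidwv qqr hbfk bbsr pqogr stlk ryxq wrwq laysk
Hunk 6: at line 6 remove [qqr,hbfk] add [bvmq,yfn,gbuid] -> 16 lines: gwj abarh akmvh bgyi whni sxgf fidwv bvmq yfn gbuid bbsr pqogr stlk ryxq wrwq laysk
Final line count: 16

Answer: 16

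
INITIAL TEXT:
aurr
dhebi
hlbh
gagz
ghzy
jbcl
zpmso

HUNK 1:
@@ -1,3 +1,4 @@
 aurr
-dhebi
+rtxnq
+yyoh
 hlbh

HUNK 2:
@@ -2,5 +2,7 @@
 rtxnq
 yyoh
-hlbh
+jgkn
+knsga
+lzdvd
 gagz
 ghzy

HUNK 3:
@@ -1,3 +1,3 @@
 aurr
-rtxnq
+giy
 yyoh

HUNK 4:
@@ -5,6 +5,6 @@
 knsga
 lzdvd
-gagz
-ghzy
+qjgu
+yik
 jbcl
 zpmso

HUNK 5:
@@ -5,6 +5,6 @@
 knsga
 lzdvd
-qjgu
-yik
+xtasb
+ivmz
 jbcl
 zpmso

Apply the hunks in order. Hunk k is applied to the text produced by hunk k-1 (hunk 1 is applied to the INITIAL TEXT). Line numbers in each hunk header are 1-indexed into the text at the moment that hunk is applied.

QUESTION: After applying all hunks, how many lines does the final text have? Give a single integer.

Answer: 10

Derivation:
Hunk 1: at line 1 remove [dhebi] add [rtxnq,yyoh] -> 8 lines: aurr rtxnq yyoh hlbh gagz ghzy jbcl zpmso
Hunk 2: at line 2 remove [hlbh] add [jgkn,knsga,lzdvd] -> 10 lines: aurr rtxnq yyoh jgkn knsga lzdvd gagz ghzy jbcl zpmso
Hunk 3: at line 1 remove [rtxnq] add [giy] -> 10 lines: aurr giy yyoh jgkn knsga lzdvd gagz ghzy jbcl zpmso
Hunk 4: at line 5 remove [gagz,ghzy] add [qjgu,yik] -> 10 lines: aurr giy yyoh jgkn knsga lzdvd qjgu yik jbcl zpmso
Hunk 5: at line 5 remove [qjgu,yik] add [xtasb,ivmz] -> 10 lines: aurr giy yyoh jgkn knsga lzdvd xtasb ivmz jbcl zpmso
Final line count: 10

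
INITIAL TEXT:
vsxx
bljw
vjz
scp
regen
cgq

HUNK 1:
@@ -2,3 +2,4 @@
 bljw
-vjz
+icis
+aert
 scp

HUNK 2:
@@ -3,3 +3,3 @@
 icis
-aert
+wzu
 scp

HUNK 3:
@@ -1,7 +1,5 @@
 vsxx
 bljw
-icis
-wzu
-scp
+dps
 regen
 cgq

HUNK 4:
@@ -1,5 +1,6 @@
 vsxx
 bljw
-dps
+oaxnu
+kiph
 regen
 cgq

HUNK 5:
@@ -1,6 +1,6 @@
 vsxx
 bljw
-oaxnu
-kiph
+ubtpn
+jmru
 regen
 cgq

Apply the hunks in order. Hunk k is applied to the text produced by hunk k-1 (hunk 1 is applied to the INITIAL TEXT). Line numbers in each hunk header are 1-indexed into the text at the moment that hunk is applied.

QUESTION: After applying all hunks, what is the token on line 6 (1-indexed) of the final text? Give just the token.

Answer: cgq

Derivation:
Hunk 1: at line 2 remove [vjz] add [icis,aert] -> 7 lines: vsxx bljw icis aert scp regen cgq
Hunk 2: at line 3 remove [aert] add [wzu] -> 7 lines: vsxx bljw icis wzu scp regen cgq
Hunk 3: at line 1 remove [icis,wzu,scp] add [dps] -> 5 lines: vsxx bljw dps regen cgq
Hunk 4: at line 1 remove [dps] add [oaxnu,kiph] -> 6 lines: vsxx bljw oaxnu kiph regen cgq
Hunk 5: at line 1 remove [oaxnu,kiph] add [ubtpn,jmru] -> 6 lines: vsxx bljw ubtpn jmru regen cgq
Final line 6: cgq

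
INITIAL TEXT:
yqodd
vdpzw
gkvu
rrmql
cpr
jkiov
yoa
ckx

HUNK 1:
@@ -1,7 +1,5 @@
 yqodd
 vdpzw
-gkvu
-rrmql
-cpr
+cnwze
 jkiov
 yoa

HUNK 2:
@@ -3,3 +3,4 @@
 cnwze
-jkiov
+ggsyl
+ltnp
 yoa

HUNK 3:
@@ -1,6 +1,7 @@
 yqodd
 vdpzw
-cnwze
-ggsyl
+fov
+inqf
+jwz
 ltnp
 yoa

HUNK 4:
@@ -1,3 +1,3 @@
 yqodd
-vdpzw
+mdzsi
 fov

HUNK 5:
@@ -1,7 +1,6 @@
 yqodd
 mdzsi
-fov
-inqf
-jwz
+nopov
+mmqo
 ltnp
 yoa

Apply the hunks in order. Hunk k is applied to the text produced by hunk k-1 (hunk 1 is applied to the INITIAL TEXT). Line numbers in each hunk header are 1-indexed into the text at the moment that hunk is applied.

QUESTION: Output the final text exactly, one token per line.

Hunk 1: at line 1 remove [gkvu,rrmql,cpr] add [cnwze] -> 6 lines: yqodd vdpzw cnwze jkiov yoa ckx
Hunk 2: at line 3 remove [jkiov] add [ggsyl,ltnp] -> 7 lines: yqodd vdpzw cnwze ggsyl ltnp yoa ckx
Hunk 3: at line 1 remove [cnwze,ggsyl] add [fov,inqf,jwz] -> 8 lines: yqodd vdpzw fov inqf jwz ltnp yoa ckx
Hunk 4: at line 1 remove [vdpzw] add [mdzsi] -> 8 lines: yqodd mdzsi fov inqf jwz ltnp yoa ckx
Hunk 5: at line 1 remove [fov,inqf,jwz] add [nopov,mmqo] -> 7 lines: yqodd mdzsi nopov mmqo ltnp yoa ckx

Answer: yqodd
mdzsi
nopov
mmqo
ltnp
yoa
ckx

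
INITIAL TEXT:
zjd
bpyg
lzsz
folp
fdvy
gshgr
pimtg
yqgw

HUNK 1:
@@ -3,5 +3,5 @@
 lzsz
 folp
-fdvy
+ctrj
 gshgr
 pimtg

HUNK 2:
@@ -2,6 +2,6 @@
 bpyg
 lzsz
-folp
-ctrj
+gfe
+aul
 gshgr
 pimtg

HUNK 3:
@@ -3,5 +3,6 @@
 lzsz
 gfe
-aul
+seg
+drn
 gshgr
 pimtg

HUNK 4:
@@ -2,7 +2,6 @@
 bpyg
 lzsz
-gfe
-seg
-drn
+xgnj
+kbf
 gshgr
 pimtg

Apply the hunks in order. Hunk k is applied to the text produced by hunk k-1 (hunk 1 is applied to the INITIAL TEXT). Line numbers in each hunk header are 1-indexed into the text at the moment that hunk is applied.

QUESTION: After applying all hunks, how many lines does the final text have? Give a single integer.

Answer: 8

Derivation:
Hunk 1: at line 3 remove [fdvy] add [ctrj] -> 8 lines: zjd bpyg lzsz folp ctrj gshgr pimtg yqgw
Hunk 2: at line 2 remove [folp,ctrj] add [gfe,aul] -> 8 lines: zjd bpyg lzsz gfe aul gshgr pimtg yqgw
Hunk 3: at line 3 remove [aul] add [seg,drn] -> 9 lines: zjd bpyg lzsz gfe seg drn gshgr pimtg yqgw
Hunk 4: at line 2 remove [gfe,seg,drn] add [xgnj,kbf] -> 8 lines: zjd bpyg lzsz xgnj kbf gshgr pimtg yqgw
Final line count: 8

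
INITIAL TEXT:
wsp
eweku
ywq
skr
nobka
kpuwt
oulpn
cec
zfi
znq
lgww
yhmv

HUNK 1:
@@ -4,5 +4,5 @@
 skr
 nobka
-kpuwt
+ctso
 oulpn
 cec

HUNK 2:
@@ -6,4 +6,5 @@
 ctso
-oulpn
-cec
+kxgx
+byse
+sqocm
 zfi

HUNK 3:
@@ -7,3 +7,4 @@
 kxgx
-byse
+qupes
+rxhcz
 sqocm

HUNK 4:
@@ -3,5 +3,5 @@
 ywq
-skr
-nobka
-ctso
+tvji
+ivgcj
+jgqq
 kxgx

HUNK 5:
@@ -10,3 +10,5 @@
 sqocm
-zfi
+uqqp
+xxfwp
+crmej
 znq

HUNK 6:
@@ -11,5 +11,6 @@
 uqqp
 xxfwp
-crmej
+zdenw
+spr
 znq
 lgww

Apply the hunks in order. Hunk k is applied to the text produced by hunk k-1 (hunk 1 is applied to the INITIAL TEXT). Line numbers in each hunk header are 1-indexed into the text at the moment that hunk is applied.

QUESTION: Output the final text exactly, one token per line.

Answer: wsp
eweku
ywq
tvji
ivgcj
jgqq
kxgx
qupes
rxhcz
sqocm
uqqp
xxfwp
zdenw
spr
znq
lgww
yhmv

Derivation:
Hunk 1: at line 4 remove [kpuwt] add [ctso] -> 12 lines: wsp eweku ywq skr nobka ctso oulpn cec zfi znq lgww yhmv
Hunk 2: at line 6 remove [oulpn,cec] add [kxgx,byse,sqocm] -> 13 lines: wsp eweku ywq skr nobka ctso kxgx byse sqocm zfi znq lgww yhmv
Hunk 3: at line 7 remove [byse] add [qupes,rxhcz] -> 14 lines: wsp eweku ywq skr nobka ctso kxgx qupes rxhcz sqocm zfi znq lgww yhmv
Hunk 4: at line 3 remove [skr,nobka,ctso] add [tvji,ivgcj,jgqq] -> 14 lines: wsp eweku ywq tvji ivgcj jgqq kxgx qupes rxhcz sqocm zfi znq lgww yhmv
Hunk 5: at line 10 remove [zfi] add [uqqp,xxfwp,crmej] -> 16 lines: wsp eweku ywq tvji ivgcj jgqq kxgx qupes rxhcz sqocm uqqp xxfwp crmej znq lgww yhmv
Hunk 6: at line 11 remove [crmej] add [zdenw,spr] -> 17 lines: wsp eweku ywq tvji ivgcj jgqq kxgx qupes rxhcz sqocm uqqp xxfwp zdenw spr znq lgww yhmv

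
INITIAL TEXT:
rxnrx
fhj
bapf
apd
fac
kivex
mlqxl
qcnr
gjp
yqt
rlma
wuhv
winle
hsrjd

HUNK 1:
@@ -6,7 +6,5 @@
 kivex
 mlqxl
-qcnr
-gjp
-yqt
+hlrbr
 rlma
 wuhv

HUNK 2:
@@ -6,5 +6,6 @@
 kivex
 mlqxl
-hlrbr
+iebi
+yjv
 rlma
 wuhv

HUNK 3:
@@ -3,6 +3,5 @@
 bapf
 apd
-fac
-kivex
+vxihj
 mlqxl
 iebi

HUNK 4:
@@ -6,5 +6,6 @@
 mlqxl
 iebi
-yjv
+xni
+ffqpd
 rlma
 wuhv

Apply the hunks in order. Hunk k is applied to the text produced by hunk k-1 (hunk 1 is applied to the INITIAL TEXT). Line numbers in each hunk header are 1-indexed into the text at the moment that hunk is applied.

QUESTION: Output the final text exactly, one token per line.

Answer: rxnrx
fhj
bapf
apd
vxihj
mlqxl
iebi
xni
ffqpd
rlma
wuhv
winle
hsrjd

Derivation:
Hunk 1: at line 6 remove [qcnr,gjp,yqt] add [hlrbr] -> 12 lines: rxnrx fhj bapf apd fac kivex mlqxl hlrbr rlma wuhv winle hsrjd
Hunk 2: at line 6 remove [hlrbr] add [iebi,yjv] -> 13 lines: rxnrx fhj bapf apd fac kivex mlqxl iebi yjv rlma wuhv winle hsrjd
Hunk 3: at line 3 remove [fac,kivex] add [vxihj] -> 12 lines: rxnrx fhj bapf apd vxihj mlqxl iebi yjv rlma wuhv winle hsrjd
Hunk 4: at line 6 remove [yjv] add [xni,ffqpd] -> 13 lines: rxnrx fhj bapf apd vxihj mlqxl iebi xni ffqpd rlma wuhv winle hsrjd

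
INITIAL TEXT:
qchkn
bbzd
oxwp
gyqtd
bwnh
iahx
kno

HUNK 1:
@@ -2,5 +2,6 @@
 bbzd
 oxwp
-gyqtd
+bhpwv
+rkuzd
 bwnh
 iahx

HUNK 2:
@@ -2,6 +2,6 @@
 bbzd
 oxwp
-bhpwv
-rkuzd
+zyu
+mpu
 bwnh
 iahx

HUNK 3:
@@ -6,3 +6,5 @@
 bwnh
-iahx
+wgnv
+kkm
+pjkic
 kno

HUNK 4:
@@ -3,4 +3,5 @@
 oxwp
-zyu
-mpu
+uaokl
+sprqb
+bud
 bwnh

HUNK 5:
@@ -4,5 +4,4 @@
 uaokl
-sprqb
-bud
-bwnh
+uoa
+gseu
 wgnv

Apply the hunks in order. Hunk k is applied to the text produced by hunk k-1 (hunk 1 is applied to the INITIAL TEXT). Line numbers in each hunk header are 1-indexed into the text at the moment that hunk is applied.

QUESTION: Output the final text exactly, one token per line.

Hunk 1: at line 2 remove [gyqtd] add [bhpwv,rkuzd] -> 8 lines: qchkn bbzd oxwp bhpwv rkuzd bwnh iahx kno
Hunk 2: at line 2 remove [bhpwv,rkuzd] add [zyu,mpu] -> 8 lines: qchkn bbzd oxwp zyu mpu bwnh iahx kno
Hunk 3: at line 6 remove [iahx] add [wgnv,kkm,pjkic] -> 10 lines: qchkn bbzd oxwp zyu mpu bwnh wgnv kkm pjkic kno
Hunk 4: at line 3 remove [zyu,mpu] add [uaokl,sprqb,bud] -> 11 lines: qchkn bbzd oxwp uaokl sprqb bud bwnh wgnv kkm pjkic kno
Hunk 5: at line 4 remove [sprqb,bud,bwnh] add [uoa,gseu] -> 10 lines: qchkn bbzd oxwp uaokl uoa gseu wgnv kkm pjkic kno

Answer: qchkn
bbzd
oxwp
uaokl
uoa
gseu
wgnv
kkm
pjkic
kno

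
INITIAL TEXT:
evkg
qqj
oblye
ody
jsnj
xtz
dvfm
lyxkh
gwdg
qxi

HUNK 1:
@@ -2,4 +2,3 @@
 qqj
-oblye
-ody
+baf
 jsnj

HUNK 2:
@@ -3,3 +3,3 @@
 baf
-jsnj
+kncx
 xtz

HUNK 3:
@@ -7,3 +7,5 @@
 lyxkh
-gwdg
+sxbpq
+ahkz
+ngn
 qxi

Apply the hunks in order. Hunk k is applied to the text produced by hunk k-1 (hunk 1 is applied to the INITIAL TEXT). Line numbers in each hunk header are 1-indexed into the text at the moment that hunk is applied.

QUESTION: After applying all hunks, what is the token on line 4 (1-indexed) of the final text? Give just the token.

Hunk 1: at line 2 remove [oblye,ody] add [baf] -> 9 lines: evkg qqj baf jsnj xtz dvfm lyxkh gwdg qxi
Hunk 2: at line 3 remove [jsnj] add [kncx] -> 9 lines: evkg qqj baf kncx xtz dvfm lyxkh gwdg qxi
Hunk 3: at line 7 remove [gwdg] add [sxbpq,ahkz,ngn] -> 11 lines: evkg qqj baf kncx xtz dvfm lyxkh sxbpq ahkz ngn qxi
Final line 4: kncx

Answer: kncx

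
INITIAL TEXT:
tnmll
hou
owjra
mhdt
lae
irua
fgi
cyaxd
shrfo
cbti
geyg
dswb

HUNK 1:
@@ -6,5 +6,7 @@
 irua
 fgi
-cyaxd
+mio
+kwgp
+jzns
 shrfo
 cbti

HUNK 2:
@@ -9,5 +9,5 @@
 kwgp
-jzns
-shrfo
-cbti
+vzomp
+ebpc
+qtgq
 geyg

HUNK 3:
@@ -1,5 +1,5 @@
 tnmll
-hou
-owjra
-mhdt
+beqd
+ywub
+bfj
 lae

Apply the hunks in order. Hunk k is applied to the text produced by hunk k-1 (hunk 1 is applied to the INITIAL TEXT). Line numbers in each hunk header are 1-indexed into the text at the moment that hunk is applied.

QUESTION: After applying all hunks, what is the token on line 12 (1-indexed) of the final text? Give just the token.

Hunk 1: at line 6 remove [cyaxd] add [mio,kwgp,jzns] -> 14 lines: tnmll hou owjra mhdt lae irua fgi mio kwgp jzns shrfo cbti geyg dswb
Hunk 2: at line 9 remove [jzns,shrfo,cbti] add [vzomp,ebpc,qtgq] -> 14 lines: tnmll hou owjra mhdt lae irua fgi mio kwgp vzomp ebpc qtgq geyg dswb
Hunk 3: at line 1 remove [hou,owjra,mhdt] add [beqd,ywub,bfj] -> 14 lines: tnmll beqd ywub bfj lae irua fgi mio kwgp vzomp ebpc qtgq geyg dswb
Final line 12: qtgq

Answer: qtgq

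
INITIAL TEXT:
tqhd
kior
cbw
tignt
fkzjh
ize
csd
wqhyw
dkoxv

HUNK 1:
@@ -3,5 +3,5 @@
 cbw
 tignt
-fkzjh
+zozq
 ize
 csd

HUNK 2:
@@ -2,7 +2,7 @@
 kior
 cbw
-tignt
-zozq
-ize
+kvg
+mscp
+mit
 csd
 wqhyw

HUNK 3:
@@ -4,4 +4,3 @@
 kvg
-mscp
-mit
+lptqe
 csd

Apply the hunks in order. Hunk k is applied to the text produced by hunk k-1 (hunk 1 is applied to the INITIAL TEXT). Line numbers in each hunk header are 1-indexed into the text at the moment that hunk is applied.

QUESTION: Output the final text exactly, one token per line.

Answer: tqhd
kior
cbw
kvg
lptqe
csd
wqhyw
dkoxv

Derivation:
Hunk 1: at line 3 remove [fkzjh] add [zozq] -> 9 lines: tqhd kior cbw tignt zozq ize csd wqhyw dkoxv
Hunk 2: at line 2 remove [tignt,zozq,ize] add [kvg,mscp,mit] -> 9 lines: tqhd kior cbw kvg mscp mit csd wqhyw dkoxv
Hunk 3: at line 4 remove [mscp,mit] add [lptqe] -> 8 lines: tqhd kior cbw kvg lptqe csd wqhyw dkoxv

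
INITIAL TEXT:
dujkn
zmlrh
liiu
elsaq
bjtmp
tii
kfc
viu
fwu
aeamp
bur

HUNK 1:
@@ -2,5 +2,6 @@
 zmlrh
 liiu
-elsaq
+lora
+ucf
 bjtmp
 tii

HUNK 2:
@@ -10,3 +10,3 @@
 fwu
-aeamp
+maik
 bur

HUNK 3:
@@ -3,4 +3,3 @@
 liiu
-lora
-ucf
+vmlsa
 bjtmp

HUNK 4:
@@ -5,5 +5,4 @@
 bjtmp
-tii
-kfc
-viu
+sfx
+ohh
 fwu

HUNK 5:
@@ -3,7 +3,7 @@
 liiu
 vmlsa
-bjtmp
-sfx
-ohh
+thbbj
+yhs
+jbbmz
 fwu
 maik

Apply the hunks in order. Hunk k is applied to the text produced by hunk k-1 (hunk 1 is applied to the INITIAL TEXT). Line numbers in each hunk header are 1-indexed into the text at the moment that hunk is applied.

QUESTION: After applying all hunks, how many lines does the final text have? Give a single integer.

Hunk 1: at line 2 remove [elsaq] add [lora,ucf] -> 12 lines: dujkn zmlrh liiu lora ucf bjtmp tii kfc viu fwu aeamp bur
Hunk 2: at line 10 remove [aeamp] add [maik] -> 12 lines: dujkn zmlrh liiu lora ucf bjtmp tii kfc viu fwu maik bur
Hunk 3: at line 3 remove [lora,ucf] add [vmlsa] -> 11 lines: dujkn zmlrh liiu vmlsa bjtmp tii kfc viu fwu maik bur
Hunk 4: at line 5 remove [tii,kfc,viu] add [sfx,ohh] -> 10 lines: dujkn zmlrh liiu vmlsa bjtmp sfx ohh fwu maik bur
Hunk 5: at line 3 remove [bjtmp,sfx,ohh] add [thbbj,yhs,jbbmz] -> 10 lines: dujkn zmlrh liiu vmlsa thbbj yhs jbbmz fwu maik bur
Final line count: 10

Answer: 10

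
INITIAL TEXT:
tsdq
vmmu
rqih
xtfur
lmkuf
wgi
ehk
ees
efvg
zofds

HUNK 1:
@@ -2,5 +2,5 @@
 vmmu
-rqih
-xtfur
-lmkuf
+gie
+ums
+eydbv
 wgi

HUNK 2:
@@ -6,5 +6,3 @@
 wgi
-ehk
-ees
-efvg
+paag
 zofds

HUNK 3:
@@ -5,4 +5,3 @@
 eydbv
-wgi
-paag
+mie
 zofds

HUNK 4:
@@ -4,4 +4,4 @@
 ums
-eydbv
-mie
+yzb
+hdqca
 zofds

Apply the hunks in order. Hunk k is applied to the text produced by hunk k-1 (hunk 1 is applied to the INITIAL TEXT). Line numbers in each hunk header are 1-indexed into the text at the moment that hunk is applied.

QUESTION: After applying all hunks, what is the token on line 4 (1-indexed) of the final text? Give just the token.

Answer: ums

Derivation:
Hunk 1: at line 2 remove [rqih,xtfur,lmkuf] add [gie,ums,eydbv] -> 10 lines: tsdq vmmu gie ums eydbv wgi ehk ees efvg zofds
Hunk 2: at line 6 remove [ehk,ees,efvg] add [paag] -> 8 lines: tsdq vmmu gie ums eydbv wgi paag zofds
Hunk 3: at line 5 remove [wgi,paag] add [mie] -> 7 lines: tsdq vmmu gie ums eydbv mie zofds
Hunk 4: at line 4 remove [eydbv,mie] add [yzb,hdqca] -> 7 lines: tsdq vmmu gie ums yzb hdqca zofds
Final line 4: ums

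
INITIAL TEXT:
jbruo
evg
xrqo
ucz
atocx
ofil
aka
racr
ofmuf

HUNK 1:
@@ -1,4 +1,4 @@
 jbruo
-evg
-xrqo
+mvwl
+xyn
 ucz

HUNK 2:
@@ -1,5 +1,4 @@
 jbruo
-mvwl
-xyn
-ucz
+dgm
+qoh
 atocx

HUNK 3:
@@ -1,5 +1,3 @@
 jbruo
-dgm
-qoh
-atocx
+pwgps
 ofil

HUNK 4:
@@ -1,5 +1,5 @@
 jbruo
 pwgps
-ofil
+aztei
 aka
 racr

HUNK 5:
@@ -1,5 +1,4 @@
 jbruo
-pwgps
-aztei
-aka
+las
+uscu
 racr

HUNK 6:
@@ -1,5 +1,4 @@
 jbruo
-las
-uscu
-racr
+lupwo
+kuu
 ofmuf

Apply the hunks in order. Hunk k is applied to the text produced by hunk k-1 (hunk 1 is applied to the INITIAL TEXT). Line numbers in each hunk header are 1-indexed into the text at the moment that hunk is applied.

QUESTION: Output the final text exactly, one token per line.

Hunk 1: at line 1 remove [evg,xrqo] add [mvwl,xyn] -> 9 lines: jbruo mvwl xyn ucz atocx ofil aka racr ofmuf
Hunk 2: at line 1 remove [mvwl,xyn,ucz] add [dgm,qoh] -> 8 lines: jbruo dgm qoh atocx ofil aka racr ofmuf
Hunk 3: at line 1 remove [dgm,qoh,atocx] add [pwgps] -> 6 lines: jbruo pwgps ofil aka racr ofmuf
Hunk 4: at line 1 remove [ofil] add [aztei] -> 6 lines: jbruo pwgps aztei aka racr ofmuf
Hunk 5: at line 1 remove [pwgps,aztei,aka] add [las,uscu] -> 5 lines: jbruo las uscu racr ofmuf
Hunk 6: at line 1 remove [las,uscu,racr] add [lupwo,kuu] -> 4 lines: jbruo lupwo kuu ofmuf

Answer: jbruo
lupwo
kuu
ofmuf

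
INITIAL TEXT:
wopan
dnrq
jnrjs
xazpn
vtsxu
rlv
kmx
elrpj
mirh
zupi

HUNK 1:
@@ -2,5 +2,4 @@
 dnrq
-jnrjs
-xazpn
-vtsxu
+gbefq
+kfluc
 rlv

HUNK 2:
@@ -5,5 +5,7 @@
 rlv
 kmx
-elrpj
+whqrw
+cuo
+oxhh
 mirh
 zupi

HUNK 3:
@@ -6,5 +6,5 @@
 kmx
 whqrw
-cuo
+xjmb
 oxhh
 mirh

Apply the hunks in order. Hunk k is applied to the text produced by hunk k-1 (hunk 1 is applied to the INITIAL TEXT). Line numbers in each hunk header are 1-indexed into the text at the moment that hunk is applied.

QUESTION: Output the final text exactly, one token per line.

Hunk 1: at line 2 remove [jnrjs,xazpn,vtsxu] add [gbefq,kfluc] -> 9 lines: wopan dnrq gbefq kfluc rlv kmx elrpj mirh zupi
Hunk 2: at line 5 remove [elrpj] add [whqrw,cuo,oxhh] -> 11 lines: wopan dnrq gbefq kfluc rlv kmx whqrw cuo oxhh mirh zupi
Hunk 3: at line 6 remove [cuo] add [xjmb] -> 11 lines: wopan dnrq gbefq kfluc rlv kmx whqrw xjmb oxhh mirh zupi

Answer: wopan
dnrq
gbefq
kfluc
rlv
kmx
whqrw
xjmb
oxhh
mirh
zupi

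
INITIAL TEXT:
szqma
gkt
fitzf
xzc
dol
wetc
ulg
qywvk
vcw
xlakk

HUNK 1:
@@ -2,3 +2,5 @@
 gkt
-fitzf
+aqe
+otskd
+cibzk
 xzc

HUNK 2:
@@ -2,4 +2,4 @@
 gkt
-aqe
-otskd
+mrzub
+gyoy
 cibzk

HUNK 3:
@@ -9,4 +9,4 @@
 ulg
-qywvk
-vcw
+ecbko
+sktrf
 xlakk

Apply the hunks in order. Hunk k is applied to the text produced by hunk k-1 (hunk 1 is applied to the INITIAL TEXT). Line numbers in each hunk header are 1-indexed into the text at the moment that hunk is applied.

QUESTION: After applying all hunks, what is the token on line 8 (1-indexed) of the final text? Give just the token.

Hunk 1: at line 2 remove [fitzf] add [aqe,otskd,cibzk] -> 12 lines: szqma gkt aqe otskd cibzk xzc dol wetc ulg qywvk vcw xlakk
Hunk 2: at line 2 remove [aqe,otskd] add [mrzub,gyoy] -> 12 lines: szqma gkt mrzub gyoy cibzk xzc dol wetc ulg qywvk vcw xlakk
Hunk 3: at line 9 remove [qywvk,vcw] add [ecbko,sktrf] -> 12 lines: szqma gkt mrzub gyoy cibzk xzc dol wetc ulg ecbko sktrf xlakk
Final line 8: wetc

Answer: wetc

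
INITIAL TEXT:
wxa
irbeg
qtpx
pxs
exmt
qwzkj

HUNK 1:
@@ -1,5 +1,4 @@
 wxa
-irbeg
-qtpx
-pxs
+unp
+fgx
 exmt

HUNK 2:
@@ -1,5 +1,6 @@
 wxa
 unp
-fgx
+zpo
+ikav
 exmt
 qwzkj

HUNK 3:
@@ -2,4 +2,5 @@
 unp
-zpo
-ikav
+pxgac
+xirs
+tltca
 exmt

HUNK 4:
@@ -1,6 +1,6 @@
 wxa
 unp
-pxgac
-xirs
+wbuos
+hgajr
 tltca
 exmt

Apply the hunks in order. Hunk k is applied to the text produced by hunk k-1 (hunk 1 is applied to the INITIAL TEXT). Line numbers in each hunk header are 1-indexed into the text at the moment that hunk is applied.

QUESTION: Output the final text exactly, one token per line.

Answer: wxa
unp
wbuos
hgajr
tltca
exmt
qwzkj

Derivation:
Hunk 1: at line 1 remove [irbeg,qtpx,pxs] add [unp,fgx] -> 5 lines: wxa unp fgx exmt qwzkj
Hunk 2: at line 1 remove [fgx] add [zpo,ikav] -> 6 lines: wxa unp zpo ikav exmt qwzkj
Hunk 3: at line 2 remove [zpo,ikav] add [pxgac,xirs,tltca] -> 7 lines: wxa unp pxgac xirs tltca exmt qwzkj
Hunk 4: at line 1 remove [pxgac,xirs] add [wbuos,hgajr] -> 7 lines: wxa unp wbuos hgajr tltca exmt qwzkj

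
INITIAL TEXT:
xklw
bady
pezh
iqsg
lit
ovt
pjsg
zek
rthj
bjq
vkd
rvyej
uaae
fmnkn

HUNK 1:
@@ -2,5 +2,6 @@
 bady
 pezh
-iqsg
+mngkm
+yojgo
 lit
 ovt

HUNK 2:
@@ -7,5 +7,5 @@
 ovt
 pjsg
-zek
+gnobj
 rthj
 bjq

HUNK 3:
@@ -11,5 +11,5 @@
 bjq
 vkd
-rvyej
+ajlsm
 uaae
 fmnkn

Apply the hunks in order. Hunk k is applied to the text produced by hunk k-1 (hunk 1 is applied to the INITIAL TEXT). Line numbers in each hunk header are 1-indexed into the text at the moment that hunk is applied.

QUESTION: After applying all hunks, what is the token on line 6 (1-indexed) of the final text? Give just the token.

Answer: lit

Derivation:
Hunk 1: at line 2 remove [iqsg] add [mngkm,yojgo] -> 15 lines: xklw bady pezh mngkm yojgo lit ovt pjsg zek rthj bjq vkd rvyej uaae fmnkn
Hunk 2: at line 7 remove [zek] add [gnobj] -> 15 lines: xklw bady pezh mngkm yojgo lit ovt pjsg gnobj rthj bjq vkd rvyej uaae fmnkn
Hunk 3: at line 11 remove [rvyej] add [ajlsm] -> 15 lines: xklw bady pezh mngkm yojgo lit ovt pjsg gnobj rthj bjq vkd ajlsm uaae fmnkn
Final line 6: lit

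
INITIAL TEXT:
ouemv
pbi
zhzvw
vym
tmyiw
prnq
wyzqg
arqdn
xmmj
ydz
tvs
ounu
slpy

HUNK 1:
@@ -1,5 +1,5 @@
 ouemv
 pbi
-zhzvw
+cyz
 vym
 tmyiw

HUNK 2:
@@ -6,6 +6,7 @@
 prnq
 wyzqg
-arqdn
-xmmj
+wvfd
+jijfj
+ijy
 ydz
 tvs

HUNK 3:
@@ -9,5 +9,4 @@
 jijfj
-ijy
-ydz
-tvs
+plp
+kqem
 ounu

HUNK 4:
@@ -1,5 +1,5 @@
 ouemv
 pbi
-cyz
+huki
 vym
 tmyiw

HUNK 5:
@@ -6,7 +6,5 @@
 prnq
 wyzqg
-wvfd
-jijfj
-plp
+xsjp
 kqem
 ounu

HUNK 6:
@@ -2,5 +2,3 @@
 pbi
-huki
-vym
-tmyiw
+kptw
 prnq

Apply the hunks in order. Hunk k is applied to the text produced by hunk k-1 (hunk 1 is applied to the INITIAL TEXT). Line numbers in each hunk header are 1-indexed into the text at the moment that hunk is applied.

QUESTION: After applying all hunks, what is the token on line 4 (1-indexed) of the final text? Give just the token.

Answer: prnq

Derivation:
Hunk 1: at line 1 remove [zhzvw] add [cyz] -> 13 lines: ouemv pbi cyz vym tmyiw prnq wyzqg arqdn xmmj ydz tvs ounu slpy
Hunk 2: at line 6 remove [arqdn,xmmj] add [wvfd,jijfj,ijy] -> 14 lines: ouemv pbi cyz vym tmyiw prnq wyzqg wvfd jijfj ijy ydz tvs ounu slpy
Hunk 3: at line 9 remove [ijy,ydz,tvs] add [plp,kqem] -> 13 lines: ouemv pbi cyz vym tmyiw prnq wyzqg wvfd jijfj plp kqem ounu slpy
Hunk 4: at line 1 remove [cyz] add [huki] -> 13 lines: ouemv pbi huki vym tmyiw prnq wyzqg wvfd jijfj plp kqem ounu slpy
Hunk 5: at line 6 remove [wvfd,jijfj,plp] add [xsjp] -> 11 lines: ouemv pbi huki vym tmyiw prnq wyzqg xsjp kqem ounu slpy
Hunk 6: at line 2 remove [huki,vym,tmyiw] add [kptw] -> 9 lines: ouemv pbi kptw prnq wyzqg xsjp kqem ounu slpy
Final line 4: prnq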